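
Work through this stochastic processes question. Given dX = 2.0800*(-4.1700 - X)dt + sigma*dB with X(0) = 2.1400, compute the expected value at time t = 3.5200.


E[X(t)] = mu + (X(0) - mu)*exp(-theta*t)
= -4.1700 + (2.1400 - -4.1700)*exp(-2.0800*3.5200)
= -4.1700 + 6.3100 * 6.6110e-04
= -4.1658

-4.1658


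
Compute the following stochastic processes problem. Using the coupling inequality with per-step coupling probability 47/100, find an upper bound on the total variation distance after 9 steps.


TV distance bound <= (1-delta)^n
= (1 - 0.4700)^9
= 0.5300^9
= 0.0033

0.0033


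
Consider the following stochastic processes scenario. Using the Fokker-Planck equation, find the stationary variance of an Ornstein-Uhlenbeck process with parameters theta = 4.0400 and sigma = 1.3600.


Stationary variance = sigma^2 / (2*theta)
= 1.3600^2 / (2*4.0400)
= 1.8496 / 8.0800
= 0.2289

0.2289


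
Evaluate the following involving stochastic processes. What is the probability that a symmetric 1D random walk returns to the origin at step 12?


P(S(12) = 0) = C(12,6) / 4^6
= 924 / 4096
= 0.2256

0.2256


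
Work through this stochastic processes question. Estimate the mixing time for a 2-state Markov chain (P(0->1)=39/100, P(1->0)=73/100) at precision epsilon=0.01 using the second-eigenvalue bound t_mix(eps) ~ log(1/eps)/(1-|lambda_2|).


lambda_2 = |1 - p01 - p10| = |1 - 0.3900 - 0.7300| = 0.1200
t_mix ~ log(1/eps)/(1 - |lambda_2|)
= log(100)/(1 - 0.1200) = 4.6052/0.8800
= 5.2331

5.2331


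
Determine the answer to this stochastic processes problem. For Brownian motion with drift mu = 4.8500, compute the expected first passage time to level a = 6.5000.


Expected first passage time = a/mu
= 6.5000/4.8500
= 1.3402

1.3402


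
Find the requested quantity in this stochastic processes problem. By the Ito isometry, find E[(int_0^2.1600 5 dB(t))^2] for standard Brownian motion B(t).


By Ito isometry: E[(int f dB)^2] = int f^2 dt
= 5^2 * 2.1600
= 25 * 2.1600 = 54.0000

54.0000


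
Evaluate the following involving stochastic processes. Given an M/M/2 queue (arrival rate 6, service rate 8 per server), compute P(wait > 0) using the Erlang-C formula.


a = lambda/mu = 0.7500
rho = a/c = 0.3750
Erlang-C formula applied:
C(c,a) = 0.2045

0.2045


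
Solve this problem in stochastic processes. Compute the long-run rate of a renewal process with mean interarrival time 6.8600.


Long-run renewal rate = 1/E(X)
= 1/6.8600
= 0.1458

0.1458


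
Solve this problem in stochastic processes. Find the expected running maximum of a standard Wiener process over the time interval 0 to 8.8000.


E(max B(s)) = sqrt(2t/pi)
= sqrt(2*8.8000/pi)
= sqrt(5.6023)
= 2.3669

2.3669


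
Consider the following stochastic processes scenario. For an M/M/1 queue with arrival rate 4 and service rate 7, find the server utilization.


rho = lambda/mu
= 4/7
= 0.5714

0.5714


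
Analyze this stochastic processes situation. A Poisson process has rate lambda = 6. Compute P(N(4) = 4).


P(N(t)=k) = (lambda*t)^k * exp(-lambda*t) / k!
lambda*t = 24
= 24^4 * exp(-24) / 4!
= 331776 * 3.7751e-11 / 24
= 5.2187e-07

5.2187e-07


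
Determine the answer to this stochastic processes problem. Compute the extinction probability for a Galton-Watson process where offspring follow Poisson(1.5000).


Since mu = 1.5000 > 1, extinction prob q < 1.
Solve s = exp(mu*(s-1)) iteratively.
q = 0.4172

0.4172


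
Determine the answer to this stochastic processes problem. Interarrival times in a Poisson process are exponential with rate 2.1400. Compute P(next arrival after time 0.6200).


P(X > t) = exp(-lambda * t)
= exp(-2.1400 * 0.6200)
= exp(-1.3268) = 0.2653

0.2653


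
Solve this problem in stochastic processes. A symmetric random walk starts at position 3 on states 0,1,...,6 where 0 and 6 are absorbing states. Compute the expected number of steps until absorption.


For symmetric RW on 0,...,N with absorbing barriers, E(i) = i*(N-i)
E(3) = 3 * 3 = 9

9


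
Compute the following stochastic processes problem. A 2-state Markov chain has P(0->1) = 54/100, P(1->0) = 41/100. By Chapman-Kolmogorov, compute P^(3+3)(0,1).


P^6 = P^3 * P^3
Computing via matrix multiplication of the transition matrix.
Entry (0,1) of P^6 = 0.5684

0.5684


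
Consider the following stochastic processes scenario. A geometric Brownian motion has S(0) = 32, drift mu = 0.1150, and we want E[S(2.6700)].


E[S(t)] = S(0) * exp(mu * t)
= 32 * exp(0.1150 * 2.6700)
= 32 * 1.3594
= 43.5011

43.5011


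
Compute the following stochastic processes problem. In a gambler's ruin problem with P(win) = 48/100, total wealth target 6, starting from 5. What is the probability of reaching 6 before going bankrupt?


Gambler's ruin formula:
r = q/p = 0.5200/0.4800 = 1.0833
P(win) = (1 - r^i)/(1 - r^N)
= (1 - 1.0833^5)/(1 - 1.0833^6)
= 0.7983

0.7983


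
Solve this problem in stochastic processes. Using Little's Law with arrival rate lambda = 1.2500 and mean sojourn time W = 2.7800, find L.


Little's Law: L = lambda * W
= 1.2500 * 2.7800
= 3.4750

3.4750


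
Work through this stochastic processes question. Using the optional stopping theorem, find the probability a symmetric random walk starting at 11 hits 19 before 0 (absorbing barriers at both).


By optional stopping theorem: E(M at tau) = M(0) = 11
P(hit 19)*19 + P(hit 0)*0 = 11
P(hit 19) = (11 - 0)/(19 - 0) = 11/19 = 0.5789

0.5789


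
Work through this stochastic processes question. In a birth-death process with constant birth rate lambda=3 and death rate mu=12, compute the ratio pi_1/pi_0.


For birth-death process, pi_n/pi_0 = (lambda/mu)^n
= (3/12)^1
= 0.2500

0.2500


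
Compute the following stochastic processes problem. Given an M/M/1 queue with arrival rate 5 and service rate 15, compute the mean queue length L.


rho = 5/15 = 0.3333
L = rho/(1-rho)
= 0.3333/0.6667
= 0.5000

0.5000


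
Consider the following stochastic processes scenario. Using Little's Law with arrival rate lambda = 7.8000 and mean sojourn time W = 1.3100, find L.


Little's Law: L = lambda * W
= 7.8000 * 1.3100
= 10.2180

10.2180


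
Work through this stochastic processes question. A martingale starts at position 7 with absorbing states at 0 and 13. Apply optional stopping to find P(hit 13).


By optional stopping theorem: E(M at tau) = M(0) = 7
P(hit 13)*13 + P(hit 0)*0 = 7
P(hit 13) = (7 - 0)/(13 - 0) = 7/13 = 0.5385

0.5385


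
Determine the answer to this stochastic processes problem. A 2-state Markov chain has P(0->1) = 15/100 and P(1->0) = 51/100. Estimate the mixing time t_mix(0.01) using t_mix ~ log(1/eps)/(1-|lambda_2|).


lambda_2 = |1 - p01 - p10| = |1 - 0.1500 - 0.5100| = 0.3400
t_mix ~ log(1/eps)/(1 - |lambda_2|)
= log(100)/(1 - 0.3400) = 4.6052/0.6600
= 6.9775

6.9775


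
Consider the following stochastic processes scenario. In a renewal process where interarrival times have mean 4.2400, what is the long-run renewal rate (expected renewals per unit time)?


Long-run renewal rate = 1/E(X)
= 1/4.2400
= 0.2358

0.2358


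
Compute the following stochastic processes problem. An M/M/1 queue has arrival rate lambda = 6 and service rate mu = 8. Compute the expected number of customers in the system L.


rho = 6/8 = 0.7500
L = rho/(1-rho)
= 0.7500/0.2500
= 3.0000

3.0000


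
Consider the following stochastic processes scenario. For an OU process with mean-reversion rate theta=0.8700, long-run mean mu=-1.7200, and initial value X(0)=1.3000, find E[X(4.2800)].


E[X(t)] = mu + (X(0) - mu)*exp(-theta*t)
= -1.7200 + (1.3000 - -1.7200)*exp(-0.8700*4.2800)
= -1.7200 + 3.0200 * 0.0241
= -1.6471

-1.6471


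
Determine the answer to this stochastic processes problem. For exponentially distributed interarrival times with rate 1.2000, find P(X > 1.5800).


P(X > t) = exp(-lambda * t)
= exp(-1.2000 * 1.5800)
= exp(-1.8960) = 0.1502

0.1502


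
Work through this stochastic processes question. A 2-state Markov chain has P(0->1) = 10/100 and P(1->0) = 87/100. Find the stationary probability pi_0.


Stationary distribution: pi_0 = p10/(p01+p10), pi_1 = p01/(p01+p10)
p01 = 0.1000, p10 = 0.8700
pi_0 = 0.8969

0.8969


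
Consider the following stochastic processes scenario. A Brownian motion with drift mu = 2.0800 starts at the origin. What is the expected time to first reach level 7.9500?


Expected first passage time = a/mu
= 7.9500/2.0800
= 3.8221

3.8221


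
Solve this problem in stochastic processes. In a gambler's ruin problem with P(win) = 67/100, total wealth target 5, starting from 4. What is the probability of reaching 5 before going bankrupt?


Gambler's ruin formula:
r = q/p = 0.3300/0.6700 = 0.4925
P(win) = (1 - r^i)/(1 - r^N)
= (1 - 0.4925^4)/(1 - 0.4925^5)
= 0.9692

0.9692


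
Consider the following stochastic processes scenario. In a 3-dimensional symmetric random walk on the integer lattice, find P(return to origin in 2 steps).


P(return in 2 steps) = P(reverse first step) = 1/(2d)
= 1/6
= 0.1667

0.1667


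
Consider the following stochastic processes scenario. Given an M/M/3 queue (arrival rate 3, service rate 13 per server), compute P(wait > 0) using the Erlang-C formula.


a = lambda/mu = 0.2308
rho = a/c = 0.0769
Erlang-C formula applied:
C(c,a) = 0.0018

0.0018


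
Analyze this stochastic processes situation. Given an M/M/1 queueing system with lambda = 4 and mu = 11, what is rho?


rho = lambda/mu
= 4/11
= 0.3636

0.3636


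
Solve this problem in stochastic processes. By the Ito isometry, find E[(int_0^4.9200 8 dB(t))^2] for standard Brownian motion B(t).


By Ito isometry: E[(int f dB)^2] = int f^2 dt
= 8^2 * 4.9200
= 64 * 4.9200 = 314.8800

314.8800


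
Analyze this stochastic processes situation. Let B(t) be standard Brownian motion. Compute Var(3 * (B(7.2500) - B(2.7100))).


Var(alpha*(B(t)-B(s))) = alpha^2 * (t-s)
= 3^2 * (7.2500 - 2.7100)
= 9 * 4.5400
= 40.8600

40.8600


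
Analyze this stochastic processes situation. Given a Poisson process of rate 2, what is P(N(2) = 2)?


P(N(t)=k) = (lambda*t)^k * exp(-lambda*t) / k!
lambda*t = 4
= 4^2 * exp(-4) / 2!
= 16 * 0.0183 / 2
= 0.1465

0.1465


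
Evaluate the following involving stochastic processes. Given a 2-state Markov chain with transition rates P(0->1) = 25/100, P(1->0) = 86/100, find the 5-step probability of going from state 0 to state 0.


Computing P^5 by matrix multiplication.
P = [[0.7500, 0.2500], [0.8600, 0.1400]]
After raising P to the power 5:
P^5(0,0) = 0.7748

0.7748


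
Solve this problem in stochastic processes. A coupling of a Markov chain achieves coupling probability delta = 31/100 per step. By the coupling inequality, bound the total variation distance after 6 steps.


TV distance bound <= (1-delta)^n
= (1 - 0.3100)^6
= 0.6900^6
= 0.1079

0.1079


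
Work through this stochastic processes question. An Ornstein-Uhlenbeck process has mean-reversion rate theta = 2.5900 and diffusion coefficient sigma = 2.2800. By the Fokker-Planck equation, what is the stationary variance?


Stationary variance = sigma^2 / (2*theta)
= 2.2800^2 / (2*2.5900)
= 5.1984 / 5.1800
= 1.0036

1.0036


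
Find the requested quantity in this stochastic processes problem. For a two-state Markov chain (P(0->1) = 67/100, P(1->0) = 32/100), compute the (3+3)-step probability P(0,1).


P^6 = P^3 * P^3
Computing via matrix multiplication of the transition matrix.
Entry (0,1) of P^6 = 0.6768

0.6768


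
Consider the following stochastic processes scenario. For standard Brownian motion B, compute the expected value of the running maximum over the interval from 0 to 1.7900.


E(max B(s)) = sqrt(2t/pi)
= sqrt(2*1.7900/pi)
= sqrt(1.1395)
= 1.0675

1.0675


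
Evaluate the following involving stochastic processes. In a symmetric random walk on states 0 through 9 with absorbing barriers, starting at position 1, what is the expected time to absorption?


For symmetric RW on 0,...,N with absorbing barriers, E(i) = i*(N-i)
E(1) = 1 * 8 = 8

8


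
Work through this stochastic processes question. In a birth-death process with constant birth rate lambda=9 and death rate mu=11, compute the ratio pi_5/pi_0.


For birth-death process, pi_n/pi_0 = (lambda/mu)^n
= (9/11)^5
= 0.3666

0.3666


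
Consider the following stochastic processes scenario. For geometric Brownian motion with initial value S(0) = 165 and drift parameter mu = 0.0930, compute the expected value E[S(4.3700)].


E[S(t)] = S(0) * exp(mu * t)
= 165 * exp(0.0930 * 4.3700)
= 165 * 1.5014
= 247.7340

247.7340


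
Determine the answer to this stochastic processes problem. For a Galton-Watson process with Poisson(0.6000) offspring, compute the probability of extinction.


Since mu = 0.6000 <= 1, extinction probability = 1.

1.0000


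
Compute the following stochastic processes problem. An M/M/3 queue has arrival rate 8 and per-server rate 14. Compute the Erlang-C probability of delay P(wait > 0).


a = lambda/mu = 0.5714
rho = a/c = 0.1905
Erlang-C formula applied:
C(c,a) = 0.0217

0.0217


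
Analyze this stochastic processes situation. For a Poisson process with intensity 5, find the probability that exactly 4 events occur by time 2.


P(N(t)=k) = (lambda*t)^k * exp(-lambda*t) / k!
lambda*t = 10
= 10^4 * exp(-10) / 4!
= 10000 * 4.5400e-05 / 24
= 0.0189

0.0189


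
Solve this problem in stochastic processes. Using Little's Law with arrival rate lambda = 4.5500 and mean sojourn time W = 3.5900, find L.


Little's Law: L = lambda * W
= 4.5500 * 3.5900
= 16.3345

16.3345


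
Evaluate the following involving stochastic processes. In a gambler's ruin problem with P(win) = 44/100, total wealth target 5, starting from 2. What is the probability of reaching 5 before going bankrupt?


Gambler's ruin formula:
r = q/p = 0.5600/0.4400 = 1.2727
P(win) = (1 - r^i)/(1 - r^N)
= (1 - 1.2727^2)/(1 - 1.2727^5)
= 0.2649

0.2649


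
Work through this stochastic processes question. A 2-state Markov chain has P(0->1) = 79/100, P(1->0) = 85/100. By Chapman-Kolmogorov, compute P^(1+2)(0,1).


P^3 = P^1 * P^2
Computing via matrix multiplication of the transition matrix.
Entry (0,1) of P^3 = 0.6080

0.6080


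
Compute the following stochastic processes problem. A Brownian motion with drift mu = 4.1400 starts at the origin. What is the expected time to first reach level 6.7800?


Expected first passage time = a/mu
= 6.7800/4.1400
= 1.6377

1.6377


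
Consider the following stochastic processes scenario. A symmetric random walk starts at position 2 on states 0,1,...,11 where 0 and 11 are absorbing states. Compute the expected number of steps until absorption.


For symmetric RW on 0,...,N with absorbing barriers, E(i) = i*(N-i)
E(2) = 2 * 9 = 18

18


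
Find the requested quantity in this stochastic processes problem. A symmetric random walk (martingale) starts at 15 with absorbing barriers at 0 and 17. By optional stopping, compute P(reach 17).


By optional stopping theorem: E(M at tau) = M(0) = 15
P(hit 17)*17 + P(hit 0)*0 = 15
P(hit 17) = (15 - 0)/(17 - 0) = 15/17 = 0.8824

0.8824


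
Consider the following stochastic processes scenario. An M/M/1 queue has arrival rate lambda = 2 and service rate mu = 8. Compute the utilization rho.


rho = lambda/mu
= 2/8
= 0.2500

0.2500


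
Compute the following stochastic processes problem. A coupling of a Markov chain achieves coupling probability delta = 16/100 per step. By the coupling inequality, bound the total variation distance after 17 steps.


TV distance bound <= (1-delta)^n
= (1 - 0.1600)^17
= 0.8400^17
= 0.0516

0.0516


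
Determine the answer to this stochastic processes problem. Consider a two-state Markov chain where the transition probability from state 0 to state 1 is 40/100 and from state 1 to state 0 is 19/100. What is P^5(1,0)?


Computing P^5 by matrix multiplication.
P = [[0.6000, 0.4000], [0.1900, 0.8100]]
After raising P to the power 5:
P^5(1,0) = 0.3183

0.3183


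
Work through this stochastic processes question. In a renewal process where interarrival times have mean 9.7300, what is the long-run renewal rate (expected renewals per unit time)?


Long-run renewal rate = 1/E(X)
= 1/9.7300
= 0.1028

0.1028


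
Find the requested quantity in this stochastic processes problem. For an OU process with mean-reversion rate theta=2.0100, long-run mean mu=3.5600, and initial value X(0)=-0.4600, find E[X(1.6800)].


E[X(t)] = mu + (X(0) - mu)*exp(-theta*t)
= 3.5600 + (-0.4600 - 3.5600)*exp(-2.0100*1.6800)
= 3.5600 + -4.0200 * 0.0342
= 3.4227

3.4227


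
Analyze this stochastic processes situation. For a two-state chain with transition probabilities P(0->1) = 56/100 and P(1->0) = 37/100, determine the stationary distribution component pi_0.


Stationary distribution: pi_0 = p10/(p01+p10), pi_1 = p01/(p01+p10)
p01 = 0.5600, p10 = 0.3700
pi_0 = 0.3978

0.3978


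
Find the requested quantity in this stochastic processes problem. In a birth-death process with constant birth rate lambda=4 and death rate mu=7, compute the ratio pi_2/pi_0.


For birth-death process, pi_n/pi_0 = (lambda/mu)^n
= (4/7)^2
= 0.3265

0.3265


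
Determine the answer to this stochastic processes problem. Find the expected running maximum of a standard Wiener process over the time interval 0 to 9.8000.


E(max B(s)) = sqrt(2t/pi)
= sqrt(2*9.8000/pi)
= sqrt(6.2389)
= 2.4978

2.4978


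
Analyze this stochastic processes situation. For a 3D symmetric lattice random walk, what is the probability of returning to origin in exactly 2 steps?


P(return in 2 steps) = P(reverse first step) = 1/(2d)
= 1/6
= 0.1667

0.1667


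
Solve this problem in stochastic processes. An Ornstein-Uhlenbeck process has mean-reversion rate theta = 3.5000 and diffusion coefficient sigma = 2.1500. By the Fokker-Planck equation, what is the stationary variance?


Stationary variance = sigma^2 / (2*theta)
= 2.1500^2 / (2*3.5000)
= 4.6225 / 7.0000
= 0.6604

0.6604


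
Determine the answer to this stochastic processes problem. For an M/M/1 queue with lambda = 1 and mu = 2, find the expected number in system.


rho = 1/2 = 0.5000
L = rho/(1-rho)
= 0.5000/0.5000
= 1.0000

1.0000


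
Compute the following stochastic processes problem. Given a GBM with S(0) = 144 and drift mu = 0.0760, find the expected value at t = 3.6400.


E[S(t)] = S(0) * exp(mu * t)
= 144 * exp(0.0760 * 3.6400)
= 144 * 1.3187
= 189.8916

189.8916


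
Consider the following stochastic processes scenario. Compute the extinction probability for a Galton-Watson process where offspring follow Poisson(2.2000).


Since mu = 2.2000 > 1, extinction prob q < 1.
Solve s = exp(mu*(s-1)) iteratively.
q = 0.1563

0.1563


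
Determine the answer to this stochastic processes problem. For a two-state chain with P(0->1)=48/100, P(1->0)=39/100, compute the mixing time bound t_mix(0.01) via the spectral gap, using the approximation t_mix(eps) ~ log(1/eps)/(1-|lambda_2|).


lambda_2 = |1 - p01 - p10| = |1 - 0.4800 - 0.3900| = 0.1300
t_mix ~ log(1/eps)/(1 - |lambda_2|)
= log(100)/(1 - 0.1300) = 4.6052/0.8700
= 5.2933

5.2933


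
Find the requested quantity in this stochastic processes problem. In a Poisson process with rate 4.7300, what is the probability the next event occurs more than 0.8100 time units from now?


P(X > t) = exp(-lambda * t)
= exp(-4.7300 * 0.8100)
= exp(-3.8313) = 0.0217

0.0217


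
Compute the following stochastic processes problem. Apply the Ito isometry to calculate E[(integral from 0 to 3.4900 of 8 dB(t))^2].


By Ito isometry: E[(int f dB)^2] = int f^2 dt
= 8^2 * 3.4900
= 64 * 3.4900 = 223.3600

223.3600


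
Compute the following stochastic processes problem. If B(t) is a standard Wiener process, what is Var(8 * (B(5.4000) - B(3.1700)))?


Var(alpha*(B(t)-B(s))) = alpha^2 * (t-s)
= 8^2 * (5.4000 - 3.1700)
= 64 * 2.2300
= 142.7200

142.7200


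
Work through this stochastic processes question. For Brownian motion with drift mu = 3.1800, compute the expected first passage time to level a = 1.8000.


Expected first passage time = a/mu
= 1.8000/3.1800
= 0.5660

0.5660


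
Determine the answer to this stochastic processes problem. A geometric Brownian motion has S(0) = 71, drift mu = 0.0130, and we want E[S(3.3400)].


E[S(t)] = S(0) * exp(mu * t)
= 71 * exp(0.0130 * 3.3400)
= 71 * 1.0444
= 74.1507

74.1507


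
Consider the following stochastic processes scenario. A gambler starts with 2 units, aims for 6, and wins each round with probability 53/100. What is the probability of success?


Gambler's ruin formula:
r = q/p = 0.4700/0.5300 = 0.8868
P(win) = (1 - r^i)/(1 - r^N)
= (1 - 0.8868^2)/(1 - 0.8868^6)
= 0.4158

0.4158


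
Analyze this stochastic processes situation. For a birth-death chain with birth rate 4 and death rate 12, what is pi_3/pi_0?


For birth-death process, pi_n/pi_0 = (lambda/mu)^n
= (4/12)^3
= 0.0370

0.0370


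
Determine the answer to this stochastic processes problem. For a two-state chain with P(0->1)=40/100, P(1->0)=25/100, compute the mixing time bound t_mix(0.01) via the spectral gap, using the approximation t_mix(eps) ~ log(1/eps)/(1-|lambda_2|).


lambda_2 = |1 - p01 - p10| = |1 - 0.4000 - 0.2500| = 0.3500
t_mix ~ log(1/eps)/(1 - |lambda_2|)
= log(100)/(1 - 0.3500) = 4.6052/0.6500
= 7.0849

7.0849


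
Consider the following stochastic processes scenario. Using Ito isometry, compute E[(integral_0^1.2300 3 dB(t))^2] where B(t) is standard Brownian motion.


By Ito isometry: E[(int f dB)^2] = int f^2 dt
= 3^2 * 1.2300
= 9 * 1.2300 = 11.0700

11.0700


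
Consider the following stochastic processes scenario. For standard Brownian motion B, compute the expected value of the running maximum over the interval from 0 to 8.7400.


E(max B(s)) = sqrt(2t/pi)
= sqrt(2*8.7400/pi)
= sqrt(5.5641)
= 2.3588

2.3588


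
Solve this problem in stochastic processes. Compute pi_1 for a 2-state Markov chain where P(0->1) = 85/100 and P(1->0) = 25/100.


Stationary distribution: pi_0 = p10/(p01+p10), pi_1 = p01/(p01+p10)
p01 = 0.8500, p10 = 0.2500
pi_1 = 0.7727

0.7727


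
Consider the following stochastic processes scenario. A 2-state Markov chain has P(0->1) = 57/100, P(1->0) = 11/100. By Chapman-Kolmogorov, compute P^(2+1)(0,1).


P^3 = P^2 * P^1
Computing via matrix multiplication of the transition matrix.
Entry (0,1) of P^3 = 0.8108

0.8108


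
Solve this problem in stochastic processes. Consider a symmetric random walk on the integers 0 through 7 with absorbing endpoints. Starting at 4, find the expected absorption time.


For symmetric RW on 0,...,N with absorbing barriers, E(i) = i*(N-i)
E(4) = 4 * 3 = 12

12


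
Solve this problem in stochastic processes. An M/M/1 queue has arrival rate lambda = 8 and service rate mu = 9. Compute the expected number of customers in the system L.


rho = 8/9 = 0.8889
L = rho/(1-rho)
= 0.8889/0.1111
= 8.0000

8.0000


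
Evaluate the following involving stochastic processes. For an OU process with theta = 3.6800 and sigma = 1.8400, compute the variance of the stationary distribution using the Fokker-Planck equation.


Stationary variance = sigma^2 / (2*theta)
= 1.8400^2 / (2*3.6800)
= 3.3856 / 7.3600
= 0.4600

0.4600


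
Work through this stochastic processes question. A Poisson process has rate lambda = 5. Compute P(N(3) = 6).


P(N(t)=k) = (lambda*t)^k * exp(-lambda*t) / k!
lambda*t = 15
= 15^6 * exp(-15) / 6!
= 11390625 * 3.0590e-07 / 720
= 0.0048

0.0048


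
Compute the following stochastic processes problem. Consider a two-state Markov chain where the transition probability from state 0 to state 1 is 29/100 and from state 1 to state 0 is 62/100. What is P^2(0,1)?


Computing P^2 by matrix multiplication.
P = [[0.7100, 0.2900], [0.6200, 0.3800]]
After raising P to the power 2:
P^2(0,1) = 0.3161

0.3161


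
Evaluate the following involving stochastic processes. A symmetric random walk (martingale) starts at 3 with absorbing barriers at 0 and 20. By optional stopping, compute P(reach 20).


By optional stopping theorem: E(M at tau) = M(0) = 3
P(hit 20)*20 + P(hit 0)*0 = 3
P(hit 20) = (3 - 0)/(20 - 0) = 3/20 = 0.1500

0.1500


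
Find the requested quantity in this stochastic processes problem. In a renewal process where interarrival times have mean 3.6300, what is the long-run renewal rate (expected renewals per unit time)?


Long-run renewal rate = 1/E(X)
= 1/3.6300
= 0.2755

0.2755


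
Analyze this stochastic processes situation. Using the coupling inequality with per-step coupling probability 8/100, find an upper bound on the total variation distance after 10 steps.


TV distance bound <= (1-delta)^n
= (1 - 0.0800)^10
= 0.9200^10
= 0.4344

0.4344


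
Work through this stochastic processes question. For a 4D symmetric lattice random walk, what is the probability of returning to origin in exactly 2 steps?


P(return in 2 steps) = P(reverse first step) = 1/(2d)
= 1/8
= 0.1250

0.1250


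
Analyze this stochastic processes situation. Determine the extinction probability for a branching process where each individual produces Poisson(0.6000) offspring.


Since mu = 0.6000 <= 1, extinction probability = 1.

1.0000


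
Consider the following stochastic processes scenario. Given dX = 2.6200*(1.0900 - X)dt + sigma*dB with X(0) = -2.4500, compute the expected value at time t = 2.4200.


E[X(t)] = mu + (X(0) - mu)*exp(-theta*t)
= 1.0900 + (-2.4500 - 1.0900)*exp(-2.6200*2.4200)
= 1.0900 + -3.5400 * 0.0018
= 1.0838

1.0838


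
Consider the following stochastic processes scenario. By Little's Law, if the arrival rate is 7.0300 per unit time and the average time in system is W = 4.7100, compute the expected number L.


Little's Law: L = lambda * W
= 7.0300 * 4.7100
= 33.1113

33.1113


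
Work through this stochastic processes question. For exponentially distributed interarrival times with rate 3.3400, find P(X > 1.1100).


P(X > t) = exp(-lambda * t)
= exp(-3.3400 * 1.1100)
= exp(-3.7074) = 0.0245

0.0245


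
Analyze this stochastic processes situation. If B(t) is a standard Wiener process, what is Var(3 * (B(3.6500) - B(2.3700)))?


Var(alpha*(B(t)-B(s))) = alpha^2 * (t-s)
= 3^2 * (3.6500 - 2.3700)
= 9 * 1.2800
= 11.5200

11.5200


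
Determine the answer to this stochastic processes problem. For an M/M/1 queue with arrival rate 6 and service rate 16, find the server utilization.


rho = lambda/mu
= 6/16
= 0.3750

0.3750


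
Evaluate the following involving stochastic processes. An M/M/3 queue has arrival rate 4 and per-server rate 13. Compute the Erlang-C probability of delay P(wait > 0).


a = lambda/mu = 0.3077
rho = a/c = 0.1026
Erlang-C formula applied:
C(c,a) = 0.0040

0.0040


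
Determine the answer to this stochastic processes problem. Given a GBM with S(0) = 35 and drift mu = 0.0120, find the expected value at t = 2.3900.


E[S(t)] = S(0) * exp(mu * t)
= 35 * exp(0.0120 * 2.3900)
= 35 * 1.0291
= 36.0183

36.0183


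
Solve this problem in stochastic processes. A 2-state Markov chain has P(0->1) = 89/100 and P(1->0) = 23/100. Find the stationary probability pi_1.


Stationary distribution: pi_0 = p10/(p01+p10), pi_1 = p01/(p01+p10)
p01 = 0.8900, p10 = 0.2300
pi_1 = 0.7946

0.7946


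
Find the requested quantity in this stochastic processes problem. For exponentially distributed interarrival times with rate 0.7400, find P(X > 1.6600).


P(X > t) = exp(-lambda * t)
= exp(-0.7400 * 1.6600)
= exp(-1.2284) = 0.2928

0.2928


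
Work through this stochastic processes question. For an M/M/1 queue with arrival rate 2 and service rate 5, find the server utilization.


rho = lambda/mu
= 2/5
= 0.4000

0.4000


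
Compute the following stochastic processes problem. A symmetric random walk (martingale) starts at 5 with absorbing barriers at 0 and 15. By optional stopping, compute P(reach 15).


By optional stopping theorem: E(M at tau) = M(0) = 5
P(hit 15)*15 + P(hit 0)*0 = 5
P(hit 15) = (5 - 0)/(15 - 0) = 1/3 = 0.3333

0.3333


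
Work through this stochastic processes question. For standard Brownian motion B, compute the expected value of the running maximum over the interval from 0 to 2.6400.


E(max B(s)) = sqrt(2t/pi)
= sqrt(2*2.6400/pi)
= sqrt(1.6807)
= 1.2964

1.2964


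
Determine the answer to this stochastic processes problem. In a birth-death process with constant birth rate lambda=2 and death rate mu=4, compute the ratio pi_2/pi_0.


For birth-death process, pi_n/pi_0 = (lambda/mu)^n
= (2/4)^2
= 0.2500

0.2500


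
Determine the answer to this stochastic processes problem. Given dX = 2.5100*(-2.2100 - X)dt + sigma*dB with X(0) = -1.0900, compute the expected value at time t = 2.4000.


E[X(t)] = mu + (X(0) - mu)*exp(-theta*t)
= -2.2100 + (-1.0900 - -2.2100)*exp(-2.5100*2.4000)
= -2.2100 + 1.1200 * 0.0024
= -2.2073

-2.2073


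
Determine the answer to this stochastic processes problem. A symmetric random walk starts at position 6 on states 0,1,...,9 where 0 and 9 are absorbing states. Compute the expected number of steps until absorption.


For symmetric RW on 0,...,N with absorbing barriers, E(i) = i*(N-i)
E(6) = 6 * 3 = 18

18


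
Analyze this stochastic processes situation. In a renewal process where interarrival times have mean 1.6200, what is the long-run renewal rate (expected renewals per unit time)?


Long-run renewal rate = 1/E(X)
= 1/1.6200
= 0.6173

0.6173


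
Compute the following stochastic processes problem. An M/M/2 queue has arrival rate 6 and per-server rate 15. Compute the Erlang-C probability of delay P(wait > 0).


a = lambda/mu = 0.4000
rho = a/c = 0.2000
Erlang-C formula applied:
C(c,a) = 0.0667

0.0667


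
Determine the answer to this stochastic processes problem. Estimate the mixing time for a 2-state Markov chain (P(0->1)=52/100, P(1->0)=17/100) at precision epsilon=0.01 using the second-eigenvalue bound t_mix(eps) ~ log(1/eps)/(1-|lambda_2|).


lambda_2 = |1 - p01 - p10| = |1 - 0.5200 - 0.1700| = 0.3100
t_mix ~ log(1/eps)/(1 - |lambda_2|)
= log(100)/(1 - 0.3100) = 4.6052/0.6900
= 6.6742

6.6742


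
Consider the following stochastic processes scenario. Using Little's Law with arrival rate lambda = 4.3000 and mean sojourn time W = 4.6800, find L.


Little's Law: L = lambda * W
= 4.3000 * 4.6800
= 20.1240

20.1240


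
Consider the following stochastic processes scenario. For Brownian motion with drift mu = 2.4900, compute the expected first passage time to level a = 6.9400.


Expected first passage time = a/mu
= 6.9400/2.4900
= 2.7871

2.7871


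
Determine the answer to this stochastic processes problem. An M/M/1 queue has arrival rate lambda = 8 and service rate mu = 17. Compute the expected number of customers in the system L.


rho = 8/17 = 0.4706
L = rho/(1-rho)
= 0.4706/0.5294
= 0.8889

0.8889


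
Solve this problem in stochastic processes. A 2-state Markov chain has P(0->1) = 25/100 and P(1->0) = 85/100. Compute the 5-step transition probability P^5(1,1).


Computing P^5 by matrix multiplication.
P = [[0.7500, 0.2500], [0.8500, 0.1500]]
After raising P to the power 5:
P^5(1,1) = 0.2273

0.2273


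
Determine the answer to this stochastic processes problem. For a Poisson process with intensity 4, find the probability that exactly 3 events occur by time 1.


P(N(t)=k) = (lambda*t)^k * exp(-lambda*t) / k!
lambda*t = 4
= 4^3 * exp(-4) / 3!
= 64 * 0.0183 / 6
= 0.1954

0.1954


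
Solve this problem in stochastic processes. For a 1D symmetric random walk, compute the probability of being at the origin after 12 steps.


P(S(12) = 0) = C(12,6) / 4^6
= 924 / 4096
= 0.2256

0.2256


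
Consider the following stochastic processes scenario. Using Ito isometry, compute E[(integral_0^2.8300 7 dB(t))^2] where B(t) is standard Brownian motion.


By Ito isometry: E[(int f dB)^2] = int f^2 dt
= 7^2 * 2.8300
= 49 * 2.8300 = 138.6700

138.6700


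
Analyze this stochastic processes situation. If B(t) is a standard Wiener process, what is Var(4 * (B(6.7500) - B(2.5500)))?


Var(alpha*(B(t)-B(s))) = alpha^2 * (t-s)
= 4^2 * (6.7500 - 2.5500)
= 16 * 4.2000
= 67.2000

67.2000


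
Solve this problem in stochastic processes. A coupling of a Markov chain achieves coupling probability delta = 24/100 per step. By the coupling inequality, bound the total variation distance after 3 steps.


TV distance bound <= (1-delta)^n
= (1 - 0.2400)^3
= 0.7600^3
= 0.4390

0.4390


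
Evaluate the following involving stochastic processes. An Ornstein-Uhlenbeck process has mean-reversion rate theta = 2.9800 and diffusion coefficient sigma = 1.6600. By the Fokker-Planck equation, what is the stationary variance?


Stationary variance = sigma^2 / (2*theta)
= 1.6600^2 / (2*2.9800)
= 2.7556 / 5.9600
= 0.4623

0.4623


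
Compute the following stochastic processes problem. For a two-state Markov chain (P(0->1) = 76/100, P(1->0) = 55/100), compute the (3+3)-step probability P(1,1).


P^6 = P^3 * P^3
Computing via matrix multiplication of the transition matrix.
Entry (1,1) of P^6 = 0.5805

0.5805


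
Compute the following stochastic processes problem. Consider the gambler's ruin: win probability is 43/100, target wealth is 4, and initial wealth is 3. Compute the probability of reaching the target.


Gambler's ruin formula:
r = q/p = 0.5700/0.4300 = 1.3256
P(win) = (1 - r^i)/(1 - r^N)
= (1 - 1.3256^3)/(1 - 1.3256^4)
= 0.6367

0.6367


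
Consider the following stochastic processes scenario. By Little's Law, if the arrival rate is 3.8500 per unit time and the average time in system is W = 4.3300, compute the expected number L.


Little's Law: L = lambda * W
= 3.8500 * 4.3300
= 16.6705

16.6705


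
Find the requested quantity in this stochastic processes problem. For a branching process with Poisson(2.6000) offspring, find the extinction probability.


Since mu = 2.6000 > 1, extinction prob q < 1.
Solve s = exp(mu*(s-1)) iteratively.
q = 0.0951

0.0951


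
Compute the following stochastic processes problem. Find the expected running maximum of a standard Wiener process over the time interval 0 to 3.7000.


E(max B(s)) = sqrt(2t/pi)
= sqrt(2*3.7000/pi)
= sqrt(2.3555)
= 1.5348

1.5348


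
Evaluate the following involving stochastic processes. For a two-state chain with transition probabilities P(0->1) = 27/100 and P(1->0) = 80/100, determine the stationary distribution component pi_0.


Stationary distribution: pi_0 = p10/(p01+p10), pi_1 = p01/(p01+p10)
p01 = 0.2700, p10 = 0.8000
pi_0 = 0.7477

0.7477


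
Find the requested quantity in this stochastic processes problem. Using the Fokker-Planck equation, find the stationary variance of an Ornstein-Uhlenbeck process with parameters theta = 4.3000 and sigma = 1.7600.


Stationary variance = sigma^2 / (2*theta)
= 1.7600^2 / (2*4.3000)
= 3.0976 / 8.6000
= 0.3602

0.3602


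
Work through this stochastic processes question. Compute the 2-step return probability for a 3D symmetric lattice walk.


P(return in 2 steps) = P(reverse first step) = 1/(2d)
= 1/6
= 0.1667

0.1667


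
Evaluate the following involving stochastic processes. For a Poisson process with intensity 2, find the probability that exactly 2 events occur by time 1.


P(N(t)=k) = (lambda*t)^k * exp(-lambda*t) / k!
lambda*t = 2
= 2^2 * exp(-2) / 2!
= 4 * 0.1353 / 2
= 0.2707

0.2707


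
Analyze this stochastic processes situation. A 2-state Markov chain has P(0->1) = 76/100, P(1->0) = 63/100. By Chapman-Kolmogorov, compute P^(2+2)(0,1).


P^4 = P^2 * P^2
Computing via matrix multiplication of the transition matrix.
Entry (0,1) of P^4 = 0.5341

0.5341


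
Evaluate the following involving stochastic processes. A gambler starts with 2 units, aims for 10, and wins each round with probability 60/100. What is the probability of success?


Gambler's ruin formula:
r = q/p = 0.4000/0.6000 = 0.6667
P(win) = (1 - r^i)/(1 - r^N)
= (1 - 0.6667^2)/(1 - 0.6667^10)
= 0.5654

0.5654


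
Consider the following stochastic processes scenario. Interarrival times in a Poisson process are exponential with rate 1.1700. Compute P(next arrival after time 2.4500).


P(X > t) = exp(-lambda * t)
= exp(-1.1700 * 2.4500)
= exp(-2.8665) = 0.0569

0.0569


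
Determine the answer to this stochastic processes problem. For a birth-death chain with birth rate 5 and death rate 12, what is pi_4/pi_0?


For birth-death process, pi_n/pi_0 = (lambda/mu)^n
= (5/12)^4
= 0.0301

0.0301


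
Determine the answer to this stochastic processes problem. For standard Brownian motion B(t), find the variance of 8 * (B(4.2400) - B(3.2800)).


Var(alpha*(B(t)-B(s))) = alpha^2 * (t-s)
= 8^2 * (4.2400 - 3.2800)
= 64 * 0.9600
= 61.4400

61.4400


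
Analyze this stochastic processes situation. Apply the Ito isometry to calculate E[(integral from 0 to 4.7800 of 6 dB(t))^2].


By Ito isometry: E[(int f dB)^2] = int f^2 dt
= 6^2 * 4.7800
= 36 * 4.7800 = 172.0800

172.0800


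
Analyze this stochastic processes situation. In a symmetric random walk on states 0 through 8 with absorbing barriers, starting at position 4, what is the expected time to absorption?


For symmetric RW on 0,...,N with absorbing barriers, E(i) = i*(N-i)
E(4) = 4 * 4 = 16

16


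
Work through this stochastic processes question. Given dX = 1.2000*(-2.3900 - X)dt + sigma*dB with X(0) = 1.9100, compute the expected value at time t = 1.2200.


E[X(t)] = mu + (X(0) - mu)*exp(-theta*t)
= -2.3900 + (1.9100 - -2.3900)*exp(-1.2000*1.2200)
= -2.3900 + 4.3000 * 0.2313
= -1.3954

-1.3954


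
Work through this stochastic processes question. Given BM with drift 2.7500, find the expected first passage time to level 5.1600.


Expected first passage time = a/mu
= 5.1600/2.7500
= 1.8764

1.8764


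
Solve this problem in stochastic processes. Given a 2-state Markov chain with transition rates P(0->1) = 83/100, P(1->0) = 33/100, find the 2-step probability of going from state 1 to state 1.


Computing P^2 by matrix multiplication.
P = [[0.1700, 0.8300], [0.3300, 0.6700]]
After raising P to the power 2:
P^2(1,1) = 0.7228

0.7228


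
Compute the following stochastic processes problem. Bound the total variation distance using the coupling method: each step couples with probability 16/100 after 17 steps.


TV distance bound <= (1-delta)^n
= (1 - 0.1600)^17
= 0.8400^17
= 0.0516

0.0516


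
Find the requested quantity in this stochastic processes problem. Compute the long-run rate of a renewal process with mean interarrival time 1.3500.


Long-run renewal rate = 1/E(X)
= 1/1.3500
= 0.7407

0.7407


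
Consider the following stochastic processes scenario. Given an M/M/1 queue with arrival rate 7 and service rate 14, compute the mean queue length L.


rho = 7/14 = 0.5000
L = rho/(1-rho)
= 0.5000/0.5000
= 1.0000

1.0000


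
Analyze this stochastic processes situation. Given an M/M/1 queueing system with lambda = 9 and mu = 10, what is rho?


rho = lambda/mu
= 9/10
= 0.9000

0.9000


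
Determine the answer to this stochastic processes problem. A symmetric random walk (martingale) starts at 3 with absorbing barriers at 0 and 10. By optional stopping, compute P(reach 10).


By optional stopping theorem: E(M at tau) = M(0) = 3
P(hit 10)*10 + P(hit 0)*0 = 3
P(hit 10) = (3 - 0)/(10 - 0) = 3/10 = 0.3000

0.3000


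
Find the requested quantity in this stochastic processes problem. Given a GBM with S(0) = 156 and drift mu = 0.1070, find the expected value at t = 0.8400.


E[S(t)] = S(0) * exp(mu * t)
= 156 * exp(0.1070 * 0.8400)
= 156 * 1.0940
= 170.6707

170.6707


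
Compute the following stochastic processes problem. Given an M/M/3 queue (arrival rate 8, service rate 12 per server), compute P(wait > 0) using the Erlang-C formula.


a = lambda/mu = 0.6667
rho = a/c = 0.2222
Erlang-C formula applied:
C(c,a) = 0.0325

0.0325
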